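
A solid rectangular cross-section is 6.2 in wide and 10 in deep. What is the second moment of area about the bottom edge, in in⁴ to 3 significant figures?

I_base ≈ 2070 in⁴

The section: 6.2 × 10, A = 62 in², y = 5 in, Ī = 516.67 in⁴.
Transfer it to a horizontal axis along the bottom face using Ī + A·d² with d = y − 0:
  the section: d = 5 in → contributes +2066.7 in⁴
Total I = 2066.7 in⁴.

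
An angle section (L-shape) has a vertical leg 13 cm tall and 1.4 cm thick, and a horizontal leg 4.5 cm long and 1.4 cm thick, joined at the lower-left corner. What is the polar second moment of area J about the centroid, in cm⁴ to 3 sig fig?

Treat the section as a set of non-overlapping primitives; coordinates are from the bounding-box lower-left.
Vertical leg: 1.4 × 13, A = 18.2 cm², y = 6.5 cm, Ī = 256.32 cm⁴.
Horizontal leg (remainder): 3.1 × 1.4, A = 4.34 cm², y = 0.7 cm, Ī = 0.70887 cm⁴.
Centroid: ȳ = ΣA·y / ΣA = 5.3832 cm.
Transfer each piece to the centroidal x-axis using Ī + A·d² with d = y − 5.3832:
  vertical leg: d = 1.1168 cm → contributes +279.02 cm⁴
  horizontal leg (remainder): d = -4.6832 cm → contributes +95.897 cm⁴
Total I = 374.91 cm⁴.
For the y-axis: x̄ = 1.1332 cm.
Repeating about the centroidal y-axis gives I_y = 24.189 cm⁴.
Polar second moment: J = I_x + I_y = 399.1 cm⁴.

J ≈ 399 cm⁴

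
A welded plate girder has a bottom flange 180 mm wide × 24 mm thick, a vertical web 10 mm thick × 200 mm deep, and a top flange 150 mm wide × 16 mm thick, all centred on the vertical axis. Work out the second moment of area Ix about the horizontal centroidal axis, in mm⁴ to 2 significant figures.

Ix ≈ 8.3 × 10⁷ mm⁴

Split into non-overlapping primitives; take the origin at the lower-left of the bounding box.
Bottom plate: 180 × 24, A = 4 320 mm², y = 12 mm, Ī = 207 360 mm⁴.
Web plate: 10 × 200, A = 2 000 mm², y = 124 mm, Ī = 6 666 667 mm⁴.
Top plate: 150 × 16, A = 2 400 mm², y = 232 mm, Ī = 51 200 mm⁴.
Centroid: ȳ = ΣA·y / ΣA = 98.24 mm.
Transfer each piece to the horizontal centroidal axis using Ī + A·d² with d = y − 98.24:
  bottom plate: d = -86.24 mm → contributes +32 335 565 mm⁴
  web plate: d = 25.76 mm → contributes +7 993 973 mm⁴
  top plate: d = 133.8 mm → contributes +42 992 313 mm⁴
Total I = 83 321 851 mm⁴.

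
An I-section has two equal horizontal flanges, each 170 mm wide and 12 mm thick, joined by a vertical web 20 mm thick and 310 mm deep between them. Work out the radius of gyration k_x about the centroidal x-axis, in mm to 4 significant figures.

Treat the section as a set of non-overlapping primitives; coordinates are from the bounding-box lower-left.
Bottom flange: 170 × 12, A = 2 040 mm², y = 6 mm, Ī = 24 480 mm⁴.
Web: 20 × 310, A = 6 200 mm², y = 167 mm, Ī = 49 651 667 mm⁴.
Top flange: 170 × 12, A = 2 040 mm², y = 328 mm, Ī = 24 480 mm⁴.
By symmetry the centroid is at mid-height, ȳ = 167 mm.
Transfer each piece to the centroidal x-axis using Ī + A·d² with d = y − 167:
  bottom flange: d = -161 mm → contributes +52 903 320 mm⁴
  web: d = 0 mm → contributes +49 651 667 mm⁴
  top flange: d = 161 mm → contributes +52 903 320 mm⁴
Total I = 155 458 307 mm⁴.
Radius of gyration: k = √(I/A) = √(155 458 307 / 10 280) = 122.973 mm.

k_x ≈ 123.0 mm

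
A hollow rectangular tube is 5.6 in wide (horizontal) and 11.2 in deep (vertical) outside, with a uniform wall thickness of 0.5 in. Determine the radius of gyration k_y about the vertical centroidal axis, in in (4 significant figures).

Split into non-overlapping primitives; take the origin at the lower-left of the bounding box.
Outer rectangle: 5.6 × 11.2, A = 62.72 in², x = 2.8 in, Ī = 163.908 in⁴.
Inner void (subtracted): 4.6 × 10.2, A = 46.92 in², x = 2.8 in, Ī = 82.7356 in⁴.
By symmetry the centroid is at mid-width, x̄ = 2.8 in.
All pieces are centred on the vertical centroidal axis, so I = ΣĪ (holes subtracted) = 81.1727 in⁴.
Radius of gyration: k = √(I/A) = √(81.1727 / 15.8) = 2.26661 in.

k_y ≈ 2.267 in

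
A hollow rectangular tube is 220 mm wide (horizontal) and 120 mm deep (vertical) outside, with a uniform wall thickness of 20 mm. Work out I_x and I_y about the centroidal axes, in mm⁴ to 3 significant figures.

I_x ≈ 2.40 × 10⁷ mm⁴, I_y ≈ 6.76 × 10⁷ mm⁴

Treat the section as a set of non-overlapping primitives; coordinates are from the bounding-box lower-left.
Outer rectangle: 220 × 120, A = 26 400 mm², y = 60 mm, Ī = 31 680 000 mm⁴.
Inner void (subtracted): 180 × 80, A = 14 400 mm², y = 60 mm, Ī = 7 680 000 mm⁴.
By symmetry the centroid is at mid-height, ȳ = 60 mm.
All pieces are centred on the centroidal x-axis, so I = ΣĪ (holes subtracted) = 24 000 000 mm⁴.
Repeating about the centroidal y-axis gives I_y = 67 600 000 mm⁴.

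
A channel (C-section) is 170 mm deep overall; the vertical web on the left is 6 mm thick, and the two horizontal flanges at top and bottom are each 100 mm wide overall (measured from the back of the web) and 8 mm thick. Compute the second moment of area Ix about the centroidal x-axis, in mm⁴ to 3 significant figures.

Ix ≈ 1.23 × 10⁷ mm⁴

Decompose the section into non-overlapping parts with the origin at the bottom-left of its bounding rectangle.
Web: 6 × 170, A = 1 020 mm², y = 85 mm, Ī = 2 456 500 mm⁴.
Top flange (beyond web): 94 × 8, A = 752 mm², y = 166 mm, Ī = 4010.7 mm⁴.
Bottom flange (beyond web): 94 × 8, A = 752 mm², y = 4 mm, Ī = 4010.7 mm⁴.
By symmetry the centroid is at mid-height, ȳ = 85 mm.
Transfer each piece to the centroidal x-axis using Ī + A·d² with d = y − 85:
  web: d = 0 mm → contributes +2 456 500 mm⁴
  top flange (beyond web): d = 81 mm → contributes +4 937 883 mm⁴
  bottom flange (beyond web): d = -81 mm → contributes +4 937 883 mm⁴
Total I = 12 332 265 mm⁴.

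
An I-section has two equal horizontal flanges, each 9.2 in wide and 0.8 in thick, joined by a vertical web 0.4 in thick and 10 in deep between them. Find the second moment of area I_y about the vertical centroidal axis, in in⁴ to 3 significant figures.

Treat the section as a set of non-overlapping primitives; coordinates are from the bounding-box lower-left.
Bottom flange: 9.2 × 0.8, A = 7.36 in², x = 4.6 in, Ī = 51.913 in⁴.
Web: 0.4 × 10, A = 4 in², x = 4.6 in, Ī = 0.053333 in⁴.
Top flange: 9.2 × 0.8, A = 7.36 in², x = 4.6 in, Ī = 51.913 in⁴.
By symmetry the centroid is at mid-width, x̄ = 4.6 in.
All pieces are centred on the vertical centroidal axis, so I = ΣĪ = 103.88 in⁴.

I_y ≈ 104 in⁴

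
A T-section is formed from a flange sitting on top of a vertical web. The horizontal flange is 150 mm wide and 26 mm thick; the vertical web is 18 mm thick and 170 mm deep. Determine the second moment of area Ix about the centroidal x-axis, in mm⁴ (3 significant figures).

Break the section into simple shapes (no overlaps), measuring from the bottom-left corner of the bounding box.
Flange: 150 × 26, A = 3 900 mm², y = 183 mm, Ī = 219 700 mm⁴.
Web: 18 × 170, A = 3 060 mm², y = 85 mm, Ī = 7 369 500 mm⁴.
Centroid: ȳ = ΣA·y / ΣA = 139.91 mm.
Transfer each piece to the centroidal x-axis using Ī + A·d² with d = y − 139.91:
  flange: d = 43.086 mm → contributes +7 459 743 mm⁴
  web: d = -54.914 mm → contributes +16 597 005 mm⁴
Total I = 24 056 748 mm⁴.

Ix ≈ 2.41 × 10⁷ mm⁴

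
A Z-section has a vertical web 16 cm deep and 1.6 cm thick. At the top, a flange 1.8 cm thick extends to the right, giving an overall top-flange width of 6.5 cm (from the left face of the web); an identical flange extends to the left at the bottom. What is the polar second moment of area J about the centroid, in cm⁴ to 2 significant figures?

Break the section into simple shapes (no overlaps), measuring from the bottom-left corner of the bounding box.
Web: 1.6 × 16, A = 25.6 cm², y = 8 cm, Ī = 546.1 cm⁴.
Top flange (beyond web): 4.9 × 1.8, A = 8.82 cm², y = 15.1 cm, Ī = 2.381 cm⁴.
Bottom flange (beyond web): 4.9 × 1.8, A = 8.82 cm², y = 0.9 cm, Ī = 2.381 cm⁴.
Centroid: ȳ = ΣA·y / ΣA = 8 cm.
Transfer each piece to the centroidal x-axis using Ī + A·d² with d = y − 8:
  web: d = 0 cm → contributes +546.1 cm⁴
  top flange (beyond web): d = 7.1 cm → contributes +447 cm⁴
  bottom flange (beyond web): d = -7.1 cm → contributes +447 cm⁴
Total I = 1 440 cm⁴.
For the y-axis: x̄ = 5.7 cm.
Repeating about the centroidal y-axis gives I_y = 227.1 cm⁴.
Polar second moment: J = I_x + I_y = 1 667 cm⁴.

J ≈ 1700 cm⁴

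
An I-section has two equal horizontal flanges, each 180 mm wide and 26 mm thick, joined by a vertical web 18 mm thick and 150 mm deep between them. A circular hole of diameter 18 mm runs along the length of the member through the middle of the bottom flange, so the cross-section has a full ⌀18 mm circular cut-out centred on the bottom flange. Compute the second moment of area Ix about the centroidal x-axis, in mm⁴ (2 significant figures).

Decompose the section into non-overlapping parts with the origin at the bottom-left of its bounding rectangle.
Bottom flange: 180 × 26, A = 4 680 mm², y = 13 mm, Ī = 263 640 mm⁴.
Web: 18 × 150, A = 2 700 mm², y = 101 mm, Ī = 5 062 500 mm⁴.
Top flange: 180 × 26, A = 4 680 mm², y = 189 mm, Ī = 263 640 mm⁴.
Hole (subtracted): ⌀18, A = 254.5 mm², y = 13 mm, Ī = 5 153 mm⁴.
Centroid: ȳ = ΣA·y / ΣA = 102.9 mm.
Transfer each piece to the centroidal x-axis using Ī + A·d² with d = y − 102.9:
  bottom flange: d = -89.9 mm → contributes +38 084 793 mm⁴
  web: d = -1.897 mm → contributes +5 072 215 mm⁴
  top flange: d = 86.1 mm → contributes +34 960 005 mm⁴
  hole: d = -89.9 mm → contributes −2 061 630 mm⁴
Total I = 76 055 382 mm⁴.

Ix ≈ 7.6 × 10⁷ mm⁴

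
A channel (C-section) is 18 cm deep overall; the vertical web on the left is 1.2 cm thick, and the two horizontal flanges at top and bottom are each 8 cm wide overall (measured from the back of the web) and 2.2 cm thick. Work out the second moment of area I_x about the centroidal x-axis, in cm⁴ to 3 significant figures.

Treat the section as a set of non-overlapping primitives; coordinates are from the bounding-box lower-left.
Web: 1.2 × 18, A = 21.6 cm², y = 9 cm, Ī = 583.2 cm⁴.
Top flange (beyond web): 6.8 × 2.2, A = 14.96 cm², y = 16.9 cm, Ī = 6.0339 cm⁴.
Bottom flange (beyond web): 6.8 × 2.2, A = 14.96 cm², y = 1.1 cm, Ī = 6.0339 cm⁴.
By symmetry the centroid is at mid-height, ȳ = 9 cm.
Transfer each piece to the centroidal x-axis using Ī + A·d² with d = y − 9:
  web: d = 0 cm → contributes +583.2 cm⁴
  top flange (beyond web): d = 7.9 cm → contributes +939.69 cm⁴
  bottom flange (beyond web): d = -7.9 cm → contributes +939.69 cm⁴
Total I = 2462.6 cm⁴.

I_x ≈ 2460 cm⁴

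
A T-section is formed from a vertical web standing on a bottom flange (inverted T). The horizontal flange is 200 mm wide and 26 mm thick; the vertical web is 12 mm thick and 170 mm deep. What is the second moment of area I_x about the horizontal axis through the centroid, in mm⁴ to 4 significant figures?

Break the section into simple shapes (no overlaps), measuring from the bottom-left corner of the bounding box.
Flange: 200 × 26, A = 5 200 mm², y = 13 mm, Ī = 292 933 mm⁴.
Web: 12 × 170, A = 2 040 mm², y = 111 mm, Ī = 4 913 000 mm⁴.
Centroid: ȳ = ΣA·y / ΣA = 40.6133 mm.
Transfer each piece to the horizontal axis through the centroid using Ī + A·d² with d = y − 40.6133:
  flange: d = -27.6133 mm → contributes +4 257 892 mm⁴
  web: d = 70.3867 mm → contributes +15 019 758 mm⁴
Total I = 19 277 650 mm⁴.

I_x ≈ 1.928 × 10⁷ mm⁴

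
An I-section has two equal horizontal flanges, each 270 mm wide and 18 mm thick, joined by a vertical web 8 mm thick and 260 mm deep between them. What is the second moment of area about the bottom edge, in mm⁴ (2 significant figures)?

Treat the section as a set of non-overlapping primitives; coordinates are from the bounding-box lower-left.
Bottom flange: 270 × 18, A = 4 860 mm², y = 9 mm, Ī = 131 220 mm⁴.
Web: 8 × 260, A = 2 080 mm², y = 148 mm, Ī = 11 717 333 mm⁴.
Top flange: 270 × 18, A = 4 860 mm², y = 287 mm, Ī = 131 220 mm⁴.
Transfer each piece to a horizontal axis along the bottom face using Ī + A·d² with d = y − 0:
  bottom flange: d = 9 mm → contributes +524 880 mm⁴
  web: d = 148 mm → contributes +57 277 653 mm⁴
  top flange: d = 287 mm → contributes +400 444 560 mm⁴
Total I = 458 247 093 mm⁴.

I_base ≈ 4.6 × 10⁸ mm⁴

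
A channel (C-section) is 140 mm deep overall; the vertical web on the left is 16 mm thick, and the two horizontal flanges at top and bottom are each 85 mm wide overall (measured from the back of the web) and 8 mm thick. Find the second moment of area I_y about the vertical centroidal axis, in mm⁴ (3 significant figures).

I_y ≈ 1.82 × 10⁶ mm⁴

Split into non-overlapping primitives; take the origin at the lower-left of the bounding box.
Web: 16 × 140, A = 2 240 mm², x = 8 mm, Ī = 47 787 mm⁴.
Top flange (beyond web): 69 × 8, A = 552 mm², x = 50.5 mm, Ī = 219 006 mm⁴.
Bottom flange (beyond web): 69 × 8, A = 552 mm², x = 50.5 mm, Ī = 219 006 mm⁴.
Centroid: x̄ = ΣA·x / ΣA = 22.031 mm.
Transfer each piece to the vertical centroidal axis using Ī + A·d² with d = x − 22.031:
  web: d = -14.031 mm → contributes +488 779 mm⁴
  top flange (beyond web): d = 28.469 mm → contributes +666 390 mm⁴
  bottom flange (beyond web): d = 28.469 mm → contributes +666 390 mm⁴
Total I = 1 821 559 mm⁴.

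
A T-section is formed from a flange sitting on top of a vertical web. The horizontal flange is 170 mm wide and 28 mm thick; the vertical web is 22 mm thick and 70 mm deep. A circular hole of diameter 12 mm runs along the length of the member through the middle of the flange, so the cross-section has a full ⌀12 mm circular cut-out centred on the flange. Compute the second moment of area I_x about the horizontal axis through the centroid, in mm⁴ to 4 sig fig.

Treat the section as a set of non-overlapping primitives; coordinates are from the bounding-box lower-left.
Flange: 170 × 28, A = 4 760 mm², y = 84 mm, Ī = 310 987 mm⁴.
Web: 22 × 70, A = 1 540 mm², y = 35 mm, Ī = 628 833 mm⁴.
Hole (subtracted): ⌀12, A = 113.097 mm², y = 84 mm, Ī = 1017.88 mm⁴.
Centroid: ȳ = ΣA·y / ΣA = 71.8033 mm.
Transfer each piece to the horizontal axis through the centroid using Ī + A·d² with d = y − 71.8033:
  flange: d = 12.1967 mm → contributes +1 019 086 mm⁴
  web: d = -36.8033 mm → contributes +2 714 733 mm⁴
  hole: d = 12.1967 mm → contributes −17842.3 mm⁴
Total I = 3 715 977 mm⁴.

I_x ≈ 3.716 × 10⁶ mm⁴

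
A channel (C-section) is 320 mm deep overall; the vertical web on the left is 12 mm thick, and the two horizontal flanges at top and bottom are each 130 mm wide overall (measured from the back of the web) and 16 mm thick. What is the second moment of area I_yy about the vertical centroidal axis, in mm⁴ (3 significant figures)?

I_yy ≈ 1.25 × 10⁷ mm⁴

Split into non-overlapping primitives; take the origin at the lower-left of the bounding box.
Web: 12 × 320, A = 3 840 mm², x = 6 mm, Ī = 46 080 mm⁴.
Top flange (beyond web): 118 × 16, A = 1 888 mm², x = 71 mm, Ī = 2 190 709 mm⁴.
Bottom flange (beyond web): 118 × 16, A = 1 888 mm², x = 71 mm, Ī = 2 190 709 mm⁴.
Centroid: x̄ = ΣA·x / ΣA = 38.227 mm.
Transfer each piece to the vertical centroidal axis using Ī + A·d² with d = x − 38.227:
  web: d = -32.227 mm → contributes +4 034 198 mm⁴
  top flange (beyond web): d = 32.773 mm → contributes +4 218 566 mm⁴
  bottom flange (beyond web): d = 32.773 mm → contributes +4 218 566 mm⁴
Total I = 12 471 331 mm⁴.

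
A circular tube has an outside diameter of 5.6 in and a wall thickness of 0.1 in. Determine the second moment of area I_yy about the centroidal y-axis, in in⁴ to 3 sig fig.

I_yy ≈ 6.54 in⁴

Break the section into simple shapes (no overlaps), measuring from the bottom-left corner of the bounding box.
Outer circle: ⌀5.6, A = 24.63 in², x = 2.8 in, Ī = 48.275 in⁴.
Bore (subtracted): ⌀5.4, A = 22.902 in², x = 2.8 in, Ī = 41.739 in⁴.
By symmetry the centroid is at mid-width, x̄ = 2.8 in.
All pieces are centred on the centroidal y-axis, so I = ΣĪ (holes subtracted) = 6.5357 in⁴.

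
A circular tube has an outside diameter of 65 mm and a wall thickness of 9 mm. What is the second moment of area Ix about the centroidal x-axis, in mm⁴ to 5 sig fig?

Ix ≈ 6.3671 × 10⁵ mm⁴

Break the section into simple shapes (no overlaps), measuring from the bottom-left corner of the bounding box.
Outer circle: ⌀65, A = 3318.307 mm², y = 32.5 mm, Ī = 876240.5 mm⁴.
Bore (subtracted): ⌀47, A = 1734.945 mm², y = 32.5 mm, Ī = 239530.8 mm⁴.
By symmetry the centroid is at mid-height, ȳ = 32.5 mm.
All pieces are centred on the centroidal x-axis, so I = ΣĪ (holes subtracted) = 636709.7 mm⁴.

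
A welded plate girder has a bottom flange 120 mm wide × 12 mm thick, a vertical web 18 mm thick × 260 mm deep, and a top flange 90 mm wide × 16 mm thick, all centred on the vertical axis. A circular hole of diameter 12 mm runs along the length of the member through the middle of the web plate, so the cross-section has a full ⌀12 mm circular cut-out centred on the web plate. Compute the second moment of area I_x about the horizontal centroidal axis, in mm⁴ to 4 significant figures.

I_x ≈ 8.047 × 10⁷ mm⁴

Treat the section as a set of non-overlapping primitives; coordinates are from the bounding-box lower-left.
Bottom plate: 120 × 12, A = 1 440 mm², y = 6 mm, Ī = 17 280 mm⁴.
Web plate: 18 × 260, A = 4 680 mm², y = 142 mm, Ī = 26 364 000 mm⁴.
Top plate: 90 × 16, A = 1 440 mm², y = 280 mm, Ī = 30 720 mm⁴.
Hole (subtracted): ⌀12, A = 113.097 mm², y = 142 mm, Ī = 1017.88 mm⁴.
Centroid: ȳ = ΣA·y / ΣA = 142.387 mm.
Transfer each piece to the horizontal centroidal axis using Ī + A·d² with d = y − 142.387:
  bottom plate: d = -136.387 mm → contributes +26 803 213 mm⁴
  web plate: d = -0.386738 mm → contributes +26 364 700 mm⁴
  top plate: d = 137.613 mm → contributes +27 300 590 mm⁴
  hole: d = -0.386738 mm → contributes −1034.79 mm⁴
Total I = 80 467 468 mm⁴.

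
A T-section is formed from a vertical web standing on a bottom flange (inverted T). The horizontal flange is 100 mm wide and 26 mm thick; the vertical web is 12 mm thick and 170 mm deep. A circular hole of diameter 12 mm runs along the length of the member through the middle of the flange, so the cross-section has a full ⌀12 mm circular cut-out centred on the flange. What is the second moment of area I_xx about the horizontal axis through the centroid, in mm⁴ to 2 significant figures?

Split into non-overlapping primitives; take the origin at the lower-left of the bounding box.
Flange: 100 × 26, A = 2 600 mm², y = 13 mm, Ī = 146 467 mm⁴.
Web: 12 × 170, A = 2 040 mm², y = 111 mm, Ī = 4 913 000 mm⁴.
Hole (subtracted): ⌀12, A = 113.1 mm², y = 13 mm, Ī = 1 018 mm⁴.
Centroid: ȳ = ΣA·y / ΣA = 57.16 mm.
Transfer each piece to the horizontal axis through the centroid using Ī + A·d² with d = y − 57.16:
  flange: d = -44.16 mm → contributes +5 217 349 mm⁴
  web: d = 53.84 mm → contributes +10 825 860 mm⁴
  hole: d = -44.16 mm → contributes −221 596 mm⁴
Total I = 15 821 613 mm⁴.

I_xx ≈ 1.6 × 10⁷ mm⁴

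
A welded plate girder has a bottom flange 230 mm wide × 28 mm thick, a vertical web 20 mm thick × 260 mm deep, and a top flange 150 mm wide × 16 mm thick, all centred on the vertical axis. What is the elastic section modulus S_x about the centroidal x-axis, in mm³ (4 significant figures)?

S_x ≈ 9.747 × 10⁵ mm³

Break the section into simple shapes (no overlaps), measuring from the bottom-left corner of the bounding box.
Bottom plate: 230 × 28, A = 6 440 mm², y = 14 mm, Ī = 420 747 mm⁴.
Web plate: 20 × 260, A = 5 200 mm², y = 158 mm, Ī = 29 293 333 mm⁴.
Top plate: 150 × 16, A = 2 400 mm², y = 296 mm, Ī = 51 200 mm⁴.
Centroid: ȳ = ΣA·y / ΣA = 115.538 mm.
Transfer each piece to the centroidal x-axis using Ī + A·d² with d = y − 115.538:
  bottom plate: d = -101.538 mm → contributes +66 817 528 mm⁴
  web plate: d = 42.4615 mm → contributes +38 668 841 mm⁴
  top plate: d = 180.462 mm → contributes +78 210 480 mm⁴
Total I = 183 696 849 mm⁴.
Extreme fibre distance c = 188.462 mm; S = I/c = 974 718 mm³.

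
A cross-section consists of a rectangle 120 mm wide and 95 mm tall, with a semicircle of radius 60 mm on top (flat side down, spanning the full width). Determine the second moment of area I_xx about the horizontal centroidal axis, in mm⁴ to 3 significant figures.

Break the section into simple shapes (no overlaps), measuring from the bottom-left corner of the bounding box.
Rectangular body: 120 × 95, A = 11 400 mm², y = 47.5 mm, Ī = 8 573 750 mm⁴.
Semicircular cap: semicircle r = 60, A = 5654.9 mm², y = 120.46 mm, Ī = 1 422 450 mm⁴.
Centroid: ȳ = ΣA·y / ΣA = 71.693 mm.
Transfer each piece to the horizontal centroidal axis using Ī + A·d² with d = y − 71.693:
  rectangular body: d = -24.193 mm → contributes +15 246 112 mm⁴
  semicircular cap: d = 48.772 mm → contributes +14 873 683 mm⁴
Total I = 30 119 796 mm⁴.

I_xx ≈ 3.01 × 10⁷ mm⁴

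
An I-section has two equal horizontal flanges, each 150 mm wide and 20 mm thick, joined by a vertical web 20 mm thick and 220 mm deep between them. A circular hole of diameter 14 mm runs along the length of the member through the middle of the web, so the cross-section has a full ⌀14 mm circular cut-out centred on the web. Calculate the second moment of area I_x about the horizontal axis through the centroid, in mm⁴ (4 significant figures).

Break the section into simple shapes (no overlaps), measuring from the bottom-left corner of the bounding box.
Bottom flange: 150 × 20, A = 3 000 mm², y = 10 mm, Ī = 100 000 mm⁴.
Web: 20 × 220, A = 4 400 mm², y = 130 mm, Ī = 17 746 667 mm⁴.
Top flange: 150 × 20, A = 3 000 mm², y = 250 mm, Ī = 100 000 mm⁴.
Hole (subtracted): ⌀14, A = 153.938 mm², y = 130 mm, Ī = 1885.74 mm⁴.
By symmetry the centroid is at mid-height, ȳ = 130 mm.
Transfer each piece to the horizontal axis through the centroid using Ī + A·d² with d = y − 130:
  bottom flange: d = -120 mm → contributes +43 300 000 mm⁴
  web: d = 0 mm → contributes +17 746 667 mm⁴
  top flange: d = 120 mm → contributes +43 300 000 mm⁴
  hole: d = 0 mm → contributes −1885.74 mm⁴
Total I = 104 344 781 mm⁴.

I_x ≈ 1.043 × 10⁸ mm⁴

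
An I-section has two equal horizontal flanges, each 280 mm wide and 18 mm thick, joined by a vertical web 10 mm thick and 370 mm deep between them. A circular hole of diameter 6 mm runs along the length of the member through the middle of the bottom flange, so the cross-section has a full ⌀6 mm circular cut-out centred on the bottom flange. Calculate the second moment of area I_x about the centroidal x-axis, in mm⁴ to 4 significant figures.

Decompose the section into non-overlapping parts with the origin at the bottom-left of its bounding rectangle.
Bottom flange: 280 × 18, A = 5 040 mm², y = 9 mm, Ī = 136 080 mm⁴.
Web: 10 × 370, A = 3 700 mm², y = 203 mm, Ī = 42 210 833 mm⁴.
Top flange: 280 × 18, A = 5 040 mm², y = 397 mm, Ī = 136 080 mm⁴.
Hole (subtracted): ⌀6, A = 28.2743 mm², y = 9 mm, Ī = 63.6173 mm⁴.
Centroid: ȳ = ΣA·y / ΣA = 203.399 mm.
Transfer each piece to the centroidal x-axis using Ī + A·d² with d = y − 203.399:
  bottom flange: d = -194.399 mm → contributes +190 602 330 mm⁴
  web: d = -0.398875 mm → contributes +42 211 422 mm⁴
  top flange: d = 193.601 mm → contributes +189 042 314 mm⁴
  hole: d = -194.399 mm → contributes −1 068 577 mm⁴
Total I = 420 787 489 mm⁴.

I_x ≈ 4.208 × 10⁸ mm⁴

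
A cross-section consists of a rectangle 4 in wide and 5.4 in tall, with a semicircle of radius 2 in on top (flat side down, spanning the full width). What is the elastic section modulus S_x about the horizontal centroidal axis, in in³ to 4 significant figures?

Break the section into simple shapes (no overlaps), measuring from the bottom-left corner of the bounding box.
Rectangular body: 4 × 5.4, A = 21.6 in², y = 2.7 in, Ī = 52.488 in⁴.
Semicircular cap: semicircle r = 2, A = 6.28319 in², y = 6.24883 in, Ī = 1.75611 in⁴.
Centroid: ȳ = ΣA·y / ΣA = 3.49969 in.
Transfer each piece to the horizontal centroidal axis using Ī + A·d² with d = y − 3.49969:
  rectangular body: d = -0.799691 in → contributes +66.3013 in⁴
  semicircular cap: d = 2.74914 in → contributes +49.2428 in⁴
Total I = 115.544 in⁴.
Extreme fibre distance c = 3.90031 in; S = I/c = 29.6244 in³.

S_x ≈ 29.62 in³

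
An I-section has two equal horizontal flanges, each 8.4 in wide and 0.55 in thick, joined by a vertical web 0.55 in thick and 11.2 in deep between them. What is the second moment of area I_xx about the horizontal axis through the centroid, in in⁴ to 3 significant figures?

I_xx ≈ 384 in⁴

Decompose the section into non-overlapping parts with the origin at the bottom-left of its bounding rectangle.
Bottom flange: 8.4 × 0.55, A = 4.62 in², y = 0.275 in, Ī = 0.11646 in⁴.
Web: 0.55 × 11.2, A = 6.16 in², y = 6.15 in, Ī = 64.393 in⁴.
Top flange: 8.4 × 0.55, A = 4.62 in², y = 12.025 in, Ī = 0.11646 in⁴.
By symmetry the centroid is at mid-height, ȳ = 6.15 in.
Transfer each piece to the horizontal axis through the centroid using Ī + A·d² with d = y − 6.15:
  bottom flange: d = -5.875 in → contributes +159.58 in⁴
  web: d = 0 in → contributes +64.393 in⁴
  top flange: d = 5.875 in → contributes +159.58 in⁴
Total I = 383.55 in⁴.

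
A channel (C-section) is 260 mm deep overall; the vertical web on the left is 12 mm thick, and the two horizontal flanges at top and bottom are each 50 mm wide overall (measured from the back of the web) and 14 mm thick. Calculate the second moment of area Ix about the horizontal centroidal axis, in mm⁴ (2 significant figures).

Ix ≈ 3.4 × 10⁷ mm⁴

Break the section into simple shapes (no overlaps), measuring from the bottom-left corner of the bounding box.
Web: 12 × 260, A = 3 120 mm², y = 130 mm, Ī = 17 576 000 mm⁴.
Top flange (beyond web): 38 × 14, A = 532 mm², y = 253 mm, Ī = 8 689 mm⁴.
Bottom flange (beyond web): 38 × 14, A = 532 mm², y = 7 mm, Ī = 8 689 mm⁴.
By symmetry the centroid is at mid-height, ȳ = 130 mm.
Transfer each piece to the horizontal centroidal axis using Ī + A·d² with d = y − 130:
  web: d = 0 mm → contributes +17 576 000 mm⁴
  top flange (beyond web): d = 123 mm → contributes +8 057 317 mm⁴
  bottom flange (beyond web): d = -123 mm → contributes +8 057 317 mm⁴
Total I = 33 690 635 mm⁴.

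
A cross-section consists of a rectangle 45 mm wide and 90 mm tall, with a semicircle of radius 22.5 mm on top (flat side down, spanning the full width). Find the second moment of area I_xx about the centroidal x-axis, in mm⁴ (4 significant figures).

Treat the section as a set of non-overlapping primitives; coordinates are from the bounding-box lower-left.
Rectangular body: 45 × 90, A = 4 050 mm², y = 45 mm, Ī = 2 733 750 mm⁴.
Semicircular cap: semicircle r = 22.5, A = 795.216 mm², y = 99.5493 mm, Ī = 28129.5 mm⁴.
Centroid: ȳ = ΣA·y / ΣA = 53.9528 mm.
Transfer each piece to the centroidal x-axis using Ī + A·d² with d = y − 53.9528:
  rectangular body: d = -8.95284 mm → contributes +3 058 371 mm⁴
  semicircular cap: d = 45.5965 mm → contributes +1 681 412 mm⁴
Total I = 4 739 783 mm⁴.

I_xx ≈ 4.740 × 10⁶ mm⁴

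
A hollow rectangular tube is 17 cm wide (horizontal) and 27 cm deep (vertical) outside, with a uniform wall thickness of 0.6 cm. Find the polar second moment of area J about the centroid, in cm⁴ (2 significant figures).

Treat the section as a set of non-overlapping primitives; coordinates are from the bounding-box lower-left.
Outer rectangle: 17 × 27, A = 459 cm², y = 13.5 cm, Ī = 27 884 cm⁴.
Inner void (subtracted): 15.8 × 25.8, A = 407.6 cm², y = 13.5 cm, Ī = 22 612 cm⁴.
By symmetry the centroid is at mid-height, ȳ = 13.5 cm.
All pieces are centred on the centroidal x-axis, so I = ΣĪ (holes subtracted) = 5 272 cm⁴.
Repeating about the centroidal y-axis gives I_y = 2 574 cm⁴.
Polar second moment: J = I_x + I_y = 7 846 cm⁴.

J ≈ 7800 cm⁴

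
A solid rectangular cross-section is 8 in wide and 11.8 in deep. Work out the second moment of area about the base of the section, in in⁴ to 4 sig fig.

The section: 8 × 11.8, A = 94.4 in², y = 5.9 in, Ī = 1095.35 in⁴.
Transfer it to the base of the section using Ī + A·d² with d = y − 0:
  the section: d = 5.9 in → contributes +4381.42 in⁴
Total I = 4381.42 in⁴.

I_base ≈ 4381 in⁴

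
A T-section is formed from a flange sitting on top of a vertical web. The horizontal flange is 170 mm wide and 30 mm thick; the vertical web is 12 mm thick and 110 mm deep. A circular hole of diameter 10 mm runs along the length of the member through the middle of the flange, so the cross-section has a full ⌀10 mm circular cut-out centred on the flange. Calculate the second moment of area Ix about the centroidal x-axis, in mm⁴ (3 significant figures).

Ix ≈ 6.83 × 10⁶ mm⁴

Decompose the section into non-overlapping parts with the origin at the bottom-left of its bounding rectangle.
Flange: 170 × 30, A = 5 100 mm², y = 125 mm, Ī = 382 500 mm⁴.
Web: 12 × 110, A = 1 320 mm², y = 55 mm, Ī = 1 331 000 mm⁴.
Hole (subtracted): ⌀10, A = 78.54 mm², y = 125 mm, Ī = 490.87 mm⁴.
Centroid: ȳ = ΣA·y / ΣA = 110.43 mm.
Transfer each piece to the centroidal x-axis using Ī + A·d² with d = y − 110.43:
  flange: d = 14.571 mm → contributes +1 465 268 mm⁴
  web: d = -55.429 mm → contributes +5 386 566 mm⁴
  hole: d = 14.571 mm → contributes −17 165 mm⁴
Total I = 6 834 669 mm⁴.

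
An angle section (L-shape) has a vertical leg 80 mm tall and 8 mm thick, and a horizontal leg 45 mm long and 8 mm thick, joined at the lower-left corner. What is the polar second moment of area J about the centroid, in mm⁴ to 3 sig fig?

Break the section into simple shapes (no overlaps), measuring from the bottom-left corner of the bounding box.
Vertical leg: 8 × 80, A = 640 mm², y = 40 mm, Ī = 341 333 mm⁴.
Horizontal leg (remainder): 37 × 8, A = 296 mm², y = 4 mm, Ī = 1578.7 mm⁴.
Centroid: ȳ = ΣA·y / ΣA = 28.615 mm.
Transfer each piece to the centroidal x-axis using Ī + A·d² with d = y − 28.615:
  vertical leg: d = 11.385 mm → contributes +424 283 mm⁴
  horizontal leg (remainder): d = -24.615 mm → contributes +180 930 mm⁴
Total I = 605 214 mm⁴.
For the y-axis: x̄ = 11.115 mm.
Repeating about the centroidal y-axis gives I_y = 139 644 mm⁴.
Polar second moment: J = I_x + I_y = 744 857 mm⁴.

J ≈ 7.45 × 10⁵ mm⁴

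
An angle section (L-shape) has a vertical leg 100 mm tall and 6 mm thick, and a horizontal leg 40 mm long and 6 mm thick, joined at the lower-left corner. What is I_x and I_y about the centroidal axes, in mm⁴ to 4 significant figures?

I_x ≈ 8.369 × 10⁵ mm⁴, I_y ≈ 8.235 × 10⁴ mm⁴

Split into non-overlapping primitives; take the origin at the lower-left of the bounding box.
Vertical leg: 6 × 100, A = 600 mm², y = 50 mm, Ī = 500 000 mm⁴.
Horizontal leg (remainder): 34 × 6, A = 204 mm², y = 3 mm, Ī = 612 mm⁴.
Centroid: ȳ = ΣA·y / ΣA = 38.0746 mm.
Transfer each piece to the centroidal x-axis using Ī + A·d² with d = y − 38.0746:
  vertical leg: d = 11.9254 mm → contributes +585 329 mm⁴
  horizontal leg (remainder): d = -35.0746 mm → contributes +251 579 mm⁴
Total I = 836 908 mm⁴.
For the y-axis: x̄ = 8.07463 mm.
Repeating about the centroidal y-axis gives I_y = 82347.5 mm⁴.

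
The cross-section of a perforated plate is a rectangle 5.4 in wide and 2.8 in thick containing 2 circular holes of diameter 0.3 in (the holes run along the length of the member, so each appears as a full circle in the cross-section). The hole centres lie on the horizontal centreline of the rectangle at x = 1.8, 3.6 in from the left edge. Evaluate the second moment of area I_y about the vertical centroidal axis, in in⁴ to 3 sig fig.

I_y ≈ 36.6 in⁴

Break the section into simple shapes (no overlaps), measuring from the bottom-left corner of the bounding box.
Plate: 5.4 × 2.8, A = 15.12 in², x = 2.7 in, Ī = 36.742 in⁴.
Hole 1 (subtracted): ⌀0.3, A = 0.070686 in², x = 1.8 in, Ī = 0.00039761 in⁴.
Hole 2 (subtracted): ⌀0.3, A = 0.070686 in², x = 3.6 in, Ī = 0.00039761 in⁴.
By symmetry the centroid is at mid-width, x̄ = 2.7 in.
Transfer each piece to the vertical centroidal axis using Ī + A·d² with d = x − 2.7:
  plate: d = 0 in → contributes +36.742 in⁴
  hole 1: d = -0.9 in → contributes −0.057653 in⁴
  hole 2: d = 0.9 in → contributes −0.057653 in⁴
Total I = 36.626 in⁴.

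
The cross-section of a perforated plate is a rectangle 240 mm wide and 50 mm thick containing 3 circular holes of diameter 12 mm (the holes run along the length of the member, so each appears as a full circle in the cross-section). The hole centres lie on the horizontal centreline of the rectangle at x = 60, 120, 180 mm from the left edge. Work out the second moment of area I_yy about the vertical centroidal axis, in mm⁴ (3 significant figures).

Decompose the section into non-overlapping parts with the origin at the bottom-left of its bounding rectangle.
Plate: 240 × 50, A = 12 000 mm², x = 120 mm, Ī = 57 600 000 mm⁴.
Hole 1 (subtracted): ⌀12, A = 113.1 mm², x = 60 mm, Ī = 1017.9 mm⁴.
Hole 2 (subtracted): ⌀12, A = 113.1 mm², x = 120 mm, Ī = 1017.9 mm⁴.
Hole 3 (subtracted): ⌀12, A = 113.1 mm², x = 180 mm, Ī = 1017.9 mm⁴.
By symmetry the centroid is at mid-width, x̄ = 120 mm.
Transfer each piece to the vertical centroidal axis using Ī + A·d² with d = x − 120:
  plate: d = 0 mm → contributes +57 600 000 mm⁴
  hole 1: d = -60 mm → contributes −408 168 mm⁴
  hole 2: d = 0 mm → contributes −1017.9 mm⁴
  hole 3: d = 60 mm → contributes −408 168 mm⁴
Total I = 56 782 646 mm⁴.

I_yy ≈ 5.68 × 10⁷ mm⁴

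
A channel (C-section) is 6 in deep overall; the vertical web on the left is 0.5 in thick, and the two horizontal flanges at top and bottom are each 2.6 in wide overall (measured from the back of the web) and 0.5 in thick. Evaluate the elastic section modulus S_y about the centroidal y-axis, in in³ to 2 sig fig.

Split into non-overlapping primitives; take the origin at the lower-left of the bounding box.
Web: 0.5 × 6, A = 3 in², x = 0.25 in, Ī = 0.0625 in⁴.
Top flange (beyond web): 2.1 × 0.5, A = 1.05 in², x = 1.55 in, Ī = 0.3859 in⁴.
Bottom flange (beyond web): 2.1 × 0.5, A = 1.05 in², x = 1.55 in, Ī = 0.3859 in⁴.
Centroid: x̄ = ΣA·x / ΣA = 0.7853 in.
Transfer each piece to the centroidal y-axis using Ī + A·d² with d = x − 0.7853:
  web: d = -0.5353 in → contributes +0.9221 in⁴
  top flange (beyond web): d = 0.7647 in → contributes +0.9999 in⁴
  bottom flange (beyond web): d = 0.7647 in → contributes +0.9999 in⁴
Total I = 2.922 in⁴.
Extreme fibre distance c = 1.815 in; S = I/c = 1.61 in³.

S_y ≈ 1.6 in³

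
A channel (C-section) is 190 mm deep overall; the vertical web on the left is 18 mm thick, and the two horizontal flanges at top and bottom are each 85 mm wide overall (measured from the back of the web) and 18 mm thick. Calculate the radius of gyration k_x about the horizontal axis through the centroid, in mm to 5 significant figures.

k_x ≈ 69.528 mm

Split into non-overlapping primitives; take the origin at the lower-left of the bounding box.
Web: 18 × 190, A = 3 420 mm², y = 95 mm, Ī = 10 288 500 mm⁴.
Top flange (beyond web): 67 × 18, A = 1 206 mm², y = 181 mm, Ī = 32 562 mm⁴.
Bottom flange (beyond web): 67 × 18, A = 1 206 mm², y = 9 mm, Ī = 32 562 mm⁴.
By symmetry the centroid is at mid-height, ȳ = 95 mm.
Transfer each piece to the horizontal axis through the centroid using Ī + A·d² with d = y − 95:
  web: d = 0 mm → contributes +10 288 500 mm⁴
  top flange (beyond web): d = 86 mm → contributes +8 952 138 mm⁴
  bottom flange (beyond web): d = -86 mm → contributes +8 952 138 mm⁴
Total I = 28 192 776 mm⁴.
Radius of gyration: k = √(I/A) = √(28 192 776 / 5 832) = 69.52807 mm.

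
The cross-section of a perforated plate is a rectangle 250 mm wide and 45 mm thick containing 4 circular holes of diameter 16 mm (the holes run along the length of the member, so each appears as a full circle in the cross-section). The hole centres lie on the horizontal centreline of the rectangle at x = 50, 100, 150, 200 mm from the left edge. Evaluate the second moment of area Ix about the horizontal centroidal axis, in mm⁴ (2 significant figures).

Ix ≈ 1.9 × 10⁶ mm⁴

Break the section into simple shapes (no overlaps), measuring from the bottom-left corner of the bounding box.
Plate: 250 × 45, A = 11 250 mm², y = 22.5 mm, Ī = 1 898 438 mm⁴.
Hole 1 (subtracted): ⌀16, A = 201.1 mm², y = 22.5 mm, Ī = 3 217 mm⁴.
Hole 2 (subtracted): ⌀16, A = 201.1 mm², y = 22.5 mm, Ī = 3 217 mm⁴.
Hole 3 (subtracted): ⌀16, A = 201.1 mm², y = 22.5 mm, Ī = 3 217 mm⁴.
Hole 4 (subtracted): ⌀16, A = 201.1 mm², y = 22.5 mm, Ī = 3 217 mm⁴.
By symmetry the centroid is at mid-height, ȳ = 22.5 mm.
All pieces are centred on the horizontal centroidal axis, so I = ΣĪ (holes subtracted) = 1 885 570 mm⁴.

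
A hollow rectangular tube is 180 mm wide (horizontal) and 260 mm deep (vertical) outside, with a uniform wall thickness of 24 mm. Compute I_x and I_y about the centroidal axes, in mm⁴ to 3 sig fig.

I_x ≈ 1.59 × 10⁸ mm⁴, I_y ≈ 8.57 × 10⁷ mm⁴

Decompose the section into non-overlapping parts with the origin at the bottom-left of its bounding rectangle.
Outer rectangle: 180 × 260, A = 46 800 mm², y = 130 mm, Ī = 263 640 000 mm⁴.
Inner void (subtracted): 132 × 212, A = 27 984 mm², y = 130 mm, Ī = 104 809 408 mm⁴.
By symmetry the centroid is at mid-height, ȳ = 130 mm.
All pieces are centred on the centroidal x-axis, so I = ΣĪ (holes subtracted) = 158 830 592 mm⁴.
Repeating about the centroidal y-axis gives I_y = 85 727 232 mm⁴.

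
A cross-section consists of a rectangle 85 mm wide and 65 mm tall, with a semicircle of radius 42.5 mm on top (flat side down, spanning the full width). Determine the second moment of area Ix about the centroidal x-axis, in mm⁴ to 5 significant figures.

Break the section into simple shapes (no overlaps), measuring from the bottom-left corner of the bounding box.
Rectangular body: 85 × 65, A = 5 525 mm², y = 32.5 mm, Ī = 1 945 260 mm⁴.
Semicircular cap: semicircle r = 42.5, A = 2837.251 mm², y = 83.03756 mm, Ī = 358086.4 mm⁴.
Centroid: ȳ = ΣA·y / ΣA = 49.64703 mm.
Transfer each piece to the centroidal x-axis using Ī + A·d² with d = y − 49.64703:
  rectangular body: d = -17.14703 mm → contributes +3 569 724 mm⁴
  semicircular cap: d = 33.39053 mm → contributes +3 521 416 mm⁴
Total I = 7 091 140 mm⁴.

Ix ≈ 7.0911 × 10⁶ mm⁴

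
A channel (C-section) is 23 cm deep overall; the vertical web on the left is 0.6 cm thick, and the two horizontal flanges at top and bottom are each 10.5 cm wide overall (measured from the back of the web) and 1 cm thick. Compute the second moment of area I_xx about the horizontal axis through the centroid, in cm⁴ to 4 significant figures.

I_xx ≈ 3006 cm⁴

Break the section into simple shapes (no overlaps), measuring from the bottom-left corner of the bounding box.
Web: 0.6 × 23, A = 13.8 cm², y = 11.5 cm, Ī = 608.35 cm⁴.
Top flange (beyond web): 9.9 × 1, A = 9.9 cm², y = 22.5 cm, Ī = 0.825 cm⁴.
Bottom flange (beyond web): 9.9 × 1, A = 9.9 cm², y = 0.5 cm, Ī = 0.825 cm⁴.
By symmetry the centroid is at mid-height, ȳ = 11.5 cm.
Transfer each piece to the horizontal axis through the centroid using Ī + A·d² with d = y − 11.5:
  web: d = 0 cm → contributes +608.35 cm⁴
  top flange (beyond web): d = 11 cm → contributes +1198.73 cm⁴
  bottom flange (beyond web): d = -11 cm → contributes +1198.73 cm⁴
Total I = 3005.8 cm⁴.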